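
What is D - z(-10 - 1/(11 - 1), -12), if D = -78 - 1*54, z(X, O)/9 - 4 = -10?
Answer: -78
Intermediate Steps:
z(X, O) = -54 (z(X, O) = 36 + 9*(-10) = 36 - 90 = -54)
D = -132 (D = -78 - 54 = -132)
D - z(-10 - 1/(11 - 1), -12) = -132 - 1*(-54) = -132 + 54 = -78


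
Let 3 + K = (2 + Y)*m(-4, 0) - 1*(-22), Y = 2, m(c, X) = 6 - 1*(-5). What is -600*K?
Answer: -37800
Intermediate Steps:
m(c, X) = 11 (m(c, X) = 6 + 5 = 11)
K = 63 (K = -3 + ((2 + 2)*11 - 1*(-22)) = -3 + (4*11 + 22) = -3 + (44 + 22) = -3 + 66 = 63)
-600*K = -600*63 = -37800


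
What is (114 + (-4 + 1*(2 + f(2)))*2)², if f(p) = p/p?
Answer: 12544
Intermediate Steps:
f(p) = 1
(114 + (-4 + 1*(2 + f(2)))*2)² = (114 + (-4 + 1*(2 + 1))*2)² = (114 + (-4 + 1*3)*2)² = (114 + (-4 + 3)*2)² = (114 - 1*2)² = (114 - 2)² = 112² = 12544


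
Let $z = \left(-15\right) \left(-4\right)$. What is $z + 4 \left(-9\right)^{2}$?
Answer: $384$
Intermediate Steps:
$z = 60$
$z + 4 \left(-9\right)^{2} = 60 + 4 \left(-9\right)^{2} = 60 + 4 \cdot 81 = 60 + 324 = 384$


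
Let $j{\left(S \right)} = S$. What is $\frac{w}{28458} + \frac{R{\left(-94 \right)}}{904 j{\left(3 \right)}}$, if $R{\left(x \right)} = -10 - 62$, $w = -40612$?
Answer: $- \frac{2337265}{1607877} \approx -1.4536$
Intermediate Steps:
$R{\left(x \right)} = -72$
$\frac{w}{28458} + \frac{R{\left(-94 \right)}}{904 j{\left(3 \right)}} = - \frac{40612}{28458} - \frac{72}{904 \cdot 3} = \left(-40612\right) \frac{1}{28458} - \frac{72}{2712} = - \frac{20306}{14229} - \frac{3}{113} = - \frac{2337265}{1607877}$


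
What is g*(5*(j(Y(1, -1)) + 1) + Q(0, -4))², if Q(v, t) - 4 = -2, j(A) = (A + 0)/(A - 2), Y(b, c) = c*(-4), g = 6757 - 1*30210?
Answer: -6777917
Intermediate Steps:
g = -23453 (g = 6757 - 30210 = -23453)
Y(b, c) = -4*c
j(A) = A/(-2 + A)
Q(v, t) = 2 (Q(v, t) = 4 - 2 = 2)
g*(5*(j(Y(1, -1)) + 1) + Q(0, -4))² = -23453*(5*((-4*(-1))/(-2 - 4*(-1)) + 1) + 2)² = -23453*(5*(4/(-2 + 4) + 1) + 2)² = -23453*(5*(4/2 + 1) + 2)² = -23453*(5*(4*(½) + 1) + 2)² = -23453*(5*(2 + 1) + 2)² = -23453*(5*3 + 2)² = -23453*(15 + 2)² = -23453*17² = -23453*289 = -6777917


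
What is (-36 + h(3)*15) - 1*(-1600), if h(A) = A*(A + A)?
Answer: 1834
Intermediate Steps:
h(A) = 2*A**2 (h(A) = A*(2*A) = 2*A**2)
(-36 + h(3)*15) - 1*(-1600) = (-36 + (2*3**2)*15) - 1*(-1600) = (-36 + (2*9)*15) + 1600 = (-36 + 18*15) + 1600 = (-36 + 270) + 1600 = 234 + 1600 = 1834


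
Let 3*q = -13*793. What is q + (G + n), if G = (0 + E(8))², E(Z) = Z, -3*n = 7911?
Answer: -18028/3 ≈ -6009.3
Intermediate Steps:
n = -2637 (n = -⅓*7911 = -2637)
q = -10309/3 (q = (-13*793)/3 = (⅓)*(-10309) = -10309/3 ≈ -3436.3)
G = 64 (G = (0 + 8)² = 8² = 64)
q + (G + n) = -10309/3 + (64 - 2637) = -10309/3 - 2573 = -18028/3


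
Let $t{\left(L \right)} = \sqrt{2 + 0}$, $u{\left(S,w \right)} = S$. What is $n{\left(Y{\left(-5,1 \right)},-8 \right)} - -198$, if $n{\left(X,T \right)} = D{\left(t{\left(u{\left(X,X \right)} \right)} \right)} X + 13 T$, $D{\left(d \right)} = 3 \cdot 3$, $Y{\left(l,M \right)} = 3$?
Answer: $121$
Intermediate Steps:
$t{\left(L \right)} = \sqrt{2}$
$D{\left(d \right)} = 9$
$n{\left(X,T \right)} = 9 X + 13 T$
$n{\left(Y{\left(-5,1 \right)},-8 \right)} - -198 = \left(9 \cdot 3 + 13 \left(-8\right)\right) - -198 = \left(27 - 104\right) + 198 = -77 + 198 = 121$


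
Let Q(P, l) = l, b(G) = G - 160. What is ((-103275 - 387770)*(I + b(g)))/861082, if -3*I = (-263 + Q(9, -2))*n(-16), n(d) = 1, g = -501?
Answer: 421807655/1291623 ≈ 326.57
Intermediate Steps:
b(G) = -160 + G
I = 265/3 (I = -(-263 - 2)/3 = -(-265)/3 = -⅓*(-265) = 265/3 ≈ 88.333)
((-103275 - 387770)*(I + b(g)))/861082 = ((-103275 - 387770)*(265/3 + (-160 - 501)))/861082 = -491045*(265/3 - 661)*(1/861082) = -491045*(-1718/3)*(1/861082) = (843615310/3)*(1/861082) = 421807655/1291623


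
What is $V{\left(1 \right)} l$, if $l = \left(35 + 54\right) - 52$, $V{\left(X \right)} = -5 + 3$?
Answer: $-74$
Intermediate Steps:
$V{\left(X \right)} = -2$
$l = 37$ ($l = 89 - 52 = 37$)
$V{\left(1 \right)} l = \left(-2\right) 37 = -74$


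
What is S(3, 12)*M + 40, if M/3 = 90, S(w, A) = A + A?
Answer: 6520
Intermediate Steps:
S(w, A) = 2*A
M = 270 (M = 3*90 = 270)
S(3, 12)*M + 40 = (2*12)*270 + 40 = 24*270 + 40 = 6480 + 40 = 6520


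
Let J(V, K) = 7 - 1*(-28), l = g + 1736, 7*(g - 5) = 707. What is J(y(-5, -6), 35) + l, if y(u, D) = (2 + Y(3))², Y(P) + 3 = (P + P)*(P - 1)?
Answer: 1877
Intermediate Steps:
g = 106 (g = 5 + (⅐)*707 = 5 + 101 = 106)
Y(P) = -3 + 2*P*(-1 + P) (Y(P) = -3 + (P + P)*(P - 1) = -3 + (2*P)*(-1 + P) = -3 + 2*P*(-1 + P))
y(u, D) = 121 (y(u, D) = (2 + (-3 - 2*3 + 2*3²))² = (2 + (-3 - 6 + 2*9))² = (2 + (-3 - 6 + 18))² = (2 + 9)² = 11² = 121)
l = 1842 (l = 106 + 1736 = 1842)
J(V, K) = 35 (J(V, K) = 7 + 28 = 35)
J(y(-5, -6), 35) + l = 35 + 1842 = 1877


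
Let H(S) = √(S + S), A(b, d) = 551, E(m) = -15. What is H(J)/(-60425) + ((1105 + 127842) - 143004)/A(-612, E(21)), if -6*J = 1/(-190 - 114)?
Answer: -14057/551 - √57/13776900 ≈ -25.512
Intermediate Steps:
J = 1/1824 (J = -1/(6*(-190 - 114)) = -⅙/(-304) = -⅙*(-1/304) = 1/1824 ≈ 0.00054825)
H(S) = √2*√S (H(S) = √(2*S) = √2*√S)
H(J)/(-60425) + ((1105 + 127842) - 143004)/A(-612, E(21)) = (√2*√(1/1824))/(-60425) + ((1105 + 127842) - 143004)/551 = (√2*(√114/456))*(-1/60425) + (128947 - 143004)*(1/551) = (√57/228)*(-1/60425) - 14057*1/551 = -√57/13776900 - 14057/551 = -14057/551 - √57/13776900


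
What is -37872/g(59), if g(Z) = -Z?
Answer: 37872/59 ≈ 641.90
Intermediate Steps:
-37872/g(59) = -37872/((-1*59)) = -37872/(-59) = -37872*(-1)/59 = -1*(-37872/59) = 37872/59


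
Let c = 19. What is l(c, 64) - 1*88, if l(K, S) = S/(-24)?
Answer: -272/3 ≈ -90.667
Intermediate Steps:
l(K, S) = -S/24 (l(K, S) = S*(-1/24) = -S/24)
l(c, 64) - 1*88 = -1/24*64 - 1*88 = -8/3 - 88 = -272/3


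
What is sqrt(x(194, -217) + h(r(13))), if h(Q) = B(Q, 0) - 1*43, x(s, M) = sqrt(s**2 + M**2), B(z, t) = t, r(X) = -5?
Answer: sqrt(-43 + 5*sqrt(3389)) ≈ 15.750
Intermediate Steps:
x(s, M) = sqrt(M**2 + s**2)
h(Q) = -43 (h(Q) = 0 - 1*43 = 0 - 43 = -43)
sqrt(x(194, -217) + h(r(13))) = sqrt(sqrt((-217)**2 + 194**2) - 43) = sqrt(sqrt(47089 + 37636) - 43) = sqrt(sqrt(84725) - 43) = sqrt(5*sqrt(3389) - 43) = sqrt(-43 + 5*sqrt(3389))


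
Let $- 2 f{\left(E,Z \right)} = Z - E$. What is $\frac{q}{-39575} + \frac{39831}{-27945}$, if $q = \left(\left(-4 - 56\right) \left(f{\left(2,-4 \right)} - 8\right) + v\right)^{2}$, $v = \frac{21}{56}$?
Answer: $- \frac{17483321087}{4718606400} \approx -3.7052$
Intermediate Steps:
$f{\left(E,Z \right)} = \frac{E}{2} - \frac{Z}{2}$ ($f{\left(E,Z \right)} = - \frac{Z - E}{2} = \frac{E}{2} - \frac{Z}{2}$)
$v = \frac{3}{8}$ ($v = 21 \cdot \frac{1}{56} = \frac{3}{8} \approx 0.375$)
$q = \frac{5774409}{64}$ ($q = \left(\left(-4 - 56\right) \left(\left(\frac{1}{2} \cdot 2 - -2\right) - 8\right) + \frac{3}{8}\right)^{2} = \left(- 60 \left(\left(1 + 2\right) - 8\right) + \frac{3}{8}\right)^{2} = \left(- 60 \left(3 - 8\right) + \frac{3}{8}\right)^{2} = \left(\left(-60\right) \left(-5\right) + \frac{3}{8}\right)^{2} = \left(300 + \frac{3}{8}\right)^{2} = \left(\frac{2403}{8}\right)^{2} = \frac{5774409}{64} \approx 90225.0$)
$\frac{q}{-39575} + \frac{39831}{-27945} = \frac{5774409}{64 \left(-39575\right)} + \frac{39831}{-27945} = \frac{5774409}{64} \left(- \frac{1}{39575}\right) + 39831 \left(- \frac{1}{27945}\right) = - \frac{5774409}{2532800} - \frac{13277}{9315} = - \frac{17483321087}{4718606400}$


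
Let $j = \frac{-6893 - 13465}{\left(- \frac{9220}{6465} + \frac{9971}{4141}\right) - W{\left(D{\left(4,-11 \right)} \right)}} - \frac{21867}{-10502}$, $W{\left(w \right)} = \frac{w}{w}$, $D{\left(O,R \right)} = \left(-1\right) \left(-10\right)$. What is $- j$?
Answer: $- \frac{572376368836923}{513621314} \approx -1.1144 \cdot 10^{6}$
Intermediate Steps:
$D{\left(O,R \right)} = 10$
$W{\left(w \right)} = 1$
$j = \frac{572376368836923}{513621314}$ ($j = \frac{-6893 - 13465}{\left(- \frac{9220}{6465} + \frac{9971}{4141}\right) - 1} - \frac{21867}{-10502} = \frac{-6893 - 13465}{\left(\left(-9220\right) \frac{1}{6465} + 9971 \cdot \frac{1}{4141}\right) - 1} - - \frac{21867}{10502} = - \frac{20358}{\left(- \frac{1844}{1293} + \frac{9971}{4141}\right) - 1} + \frac{21867}{10502} = - \frac{20358}{\frac{5256499}{5354313} - 1} + \frac{21867}{10502} = - \frac{20358}{- \frac{97814}{5354313}} + \frac{21867}{10502} = \left(-20358\right) \left(- \frac{5354313}{97814}\right) + \frac{21867}{10502} = \frac{54501552027}{48907} + \frac{21867}{10502} = \frac{572376368836923}{513621314} \approx 1.1144 \cdot 10^{6}$)
$- j = \left(-1\right) \frac{572376368836923}{513621314} = - \frac{572376368836923}{513621314}$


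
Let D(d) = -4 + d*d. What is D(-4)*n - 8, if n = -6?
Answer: -80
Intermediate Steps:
D(d) = -4 + d²
D(-4)*n - 8 = (-4 + (-4)²)*(-6) - 8 = (-4 + 16)*(-6) - 8 = 12*(-6) - 8 = -72 - 8 = -80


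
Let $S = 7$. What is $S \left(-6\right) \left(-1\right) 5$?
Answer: $210$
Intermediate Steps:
$S \left(-6\right) \left(-1\right) 5 = 7 \left(-6\right) \left(-1\right) 5 = 7 \cdot 6 \cdot 5 = 7 \cdot 30 = 210$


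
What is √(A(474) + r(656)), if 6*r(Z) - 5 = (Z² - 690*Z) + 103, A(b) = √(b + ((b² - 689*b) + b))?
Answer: √(-33294 + 27*I*√11218)/3 ≈ 2.6097 + 60.878*I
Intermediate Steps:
A(b) = √(b² - 687*b) (A(b) = √(b + (b² - 688*b)) = √(b² - 687*b))
r(Z) = 18 - 115*Z + Z²/6 (r(Z) = ⅚ + ((Z² - 690*Z) + 103)/6 = ⅚ + (103 + Z² - 690*Z)/6 = ⅚ + (103/6 - 115*Z + Z²/6) = 18 - 115*Z + Z²/6)
√(A(474) + r(656)) = √(√(474*(-687 + 474)) + (18 - 115*656 + (⅙)*656²)) = √(√(474*(-213)) + (18 - 75440 + (⅙)*430336)) = √(√(-100962) + (18 - 75440 + 215168/3)) = √(3*I*√11218 - 11098/3) = √(-11098/3 + 3*I*√11218)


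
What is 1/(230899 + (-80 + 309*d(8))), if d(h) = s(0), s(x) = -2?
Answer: 1/230201 ≈ 4.3440e-6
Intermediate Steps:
d(h) = -2
1/(230899 + (-80 + 309*d(8))) = 1/(230899 + (-80 + 309*(-2))) = 1/(230899 + (-80 - 618)) = 1/(230899 - 698) = 1/230201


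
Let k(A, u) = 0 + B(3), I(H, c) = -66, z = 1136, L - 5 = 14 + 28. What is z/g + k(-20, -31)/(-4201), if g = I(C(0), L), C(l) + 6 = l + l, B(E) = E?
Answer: -2386267/138633 ≈ -17.213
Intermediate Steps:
C(l) = -6 + 2*l (C(l) = -6 + (l + l) = -6 + 2*l)
L = 47 (L = 5 + (14 + 28) = 5 + 42 = 47)
k(A, u) = 3 (k(A, u) = 0 + 3 = 3)
g = -66
z/g + k(-20, -31)/(-4201) = 1136/(-66) + 3/(-4201) = 1136*(-1/66) + 3*(-1/4201) = -568/33 - 3/4201 = -2386267/138633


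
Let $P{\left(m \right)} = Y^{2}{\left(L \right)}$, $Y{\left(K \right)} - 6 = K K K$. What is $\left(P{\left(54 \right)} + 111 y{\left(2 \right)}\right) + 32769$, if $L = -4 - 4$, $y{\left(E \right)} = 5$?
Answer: $289360$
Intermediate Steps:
$L = -8$ ($L = -4 - 4 = -8$)
$Y{\left(K \right)} = 6 + K^{3}$ ($Y{\left(K \right)} = 6 + K K K = 6 + K^{2} K = 6 + K^{3}$)
$P{\left(m \right)} = 256036$ ($P{\left(m \right)} = \left(6 + \left(-8\right)^{3}\right)^{2} = \left(6 - 512\right)^{2} = \left(-506\right)^{2} = 256036$)
$\left(P{\left(54 \right)} + 111 y{\left(2 \right)}\right) + 32769 = \left(256036 + 111 \cdot 5\right) + 32769 = \left(256036 + 555\right) + 32769 = 256591 + 32769 = 289360$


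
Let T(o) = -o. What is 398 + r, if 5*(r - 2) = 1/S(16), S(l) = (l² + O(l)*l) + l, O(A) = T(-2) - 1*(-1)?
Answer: 640001/1600 ≈ 400.00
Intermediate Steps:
O(A) = 3 (O(A) = -1*(-2) - 1*(-1) = 2 + 1 = 3)
S(l) = l² + 4*l (S(l) = (l² + 3*l) + l = l² + 4*l)
r = 3201/1600 (r = 2 + 1/(5*((16*(4 + 16)))) = 2 + 1/(5*((16*20))) = 2 + (⅕)/320 = 2 + (⅕)*(1/320) = 2 + 1/1600 = 3201/1600 ≈ 2.0006)
398 + r = 398 + 3201/1600 = 640001/1600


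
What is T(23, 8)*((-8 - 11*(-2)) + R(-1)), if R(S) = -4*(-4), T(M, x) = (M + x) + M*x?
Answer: 6450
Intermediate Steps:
T(M, x) = M + x + M*x
R(S) = 16
T(23, 8)*((-8 - 11*(-2)) + R(-1)) = (23 + 8 + 23*8)*((-8 - 11*(-2)) + 16) = (23 + 8 + 184)*((-8 + 22) + 16) = 215*(14 + 16) = 215*30 = 6450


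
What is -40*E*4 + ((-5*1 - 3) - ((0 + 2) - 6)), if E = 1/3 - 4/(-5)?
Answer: -556/3 ≈ -185.33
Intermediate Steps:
E = 17/15 (E = 1*(⅓) - 4*(-⅕) = ⅓ + ⅘ = 17/15 ≈ 1.1333)
-40*E*4 + ((-5*1 - 3) - ((0 + 2) - 6)) = -136*4/3 + ((-5*1 - 3) - ((0 + 2) - 6)) = -40*68/15 + ((-5 - 3) - (2 - 6)) = -544/3 + (-8 - 1*(-4)) = -544/3 + (-8 + 4) = -544/3 - 4 = -556/3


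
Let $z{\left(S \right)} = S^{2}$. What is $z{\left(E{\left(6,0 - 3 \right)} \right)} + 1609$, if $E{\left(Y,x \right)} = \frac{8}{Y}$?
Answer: $\frac{14497}{9} \approx 1610.8$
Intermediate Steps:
$z{\left(E{\left(6,0 - 3 \right)} \right)} + 1609 = \left(\frac{8}{6}\right)^{2} + 1609 = \left(8 \cdot \frac{1}{6}\right)^{2} + 1609 = \left(\frac{4}{3}\right)^{2} + 1609 = \frac{16}{9} + 1609 = \frac{14497}{9}$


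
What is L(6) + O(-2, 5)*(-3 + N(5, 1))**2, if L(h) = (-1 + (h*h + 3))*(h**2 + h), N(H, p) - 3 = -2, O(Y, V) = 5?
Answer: 1616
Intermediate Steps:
N(H, p) = 1 (N(H, p) = 3 - 2 = 1)
L(h) = (2 + h**2)*(h + h**2) (L(h) = (-1 + (h**2 + 3))*(h + h**2) = (-1 + (3 + h**2))*(h + h**2) = (2 + h**2)*(h + h**2))
L(6) + O(-2, 5)*(-3 + N(5, 1))**2 = 6*(2 + 6**2 + 6**3 + 2*6) + 5*(-3 + 1)**2 = 6*(2 + 36 + 216 + 12) + 5*(-2)**2 = 6*266 + 5*4 = 1596 + 20 = 1616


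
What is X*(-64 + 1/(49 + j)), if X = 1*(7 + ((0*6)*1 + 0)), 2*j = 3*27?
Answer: -80178/179 ≈ -447.92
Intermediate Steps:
j = 81/2 (j = (3*27)/2 = (½)*81 = 81/2 ≈ 40.500)
X = 7 (X = 1*(7 + (0*1 + 0)) = 1*(7 + (0 + 0)) = 1*(7 + 0) = 1*7 = 7)
X*(-64 + 1/(49 + j)) = 7*(-64 + 1/(49 + 81/2)) = 7*(-64 + 1/(179/2)) = 7*(-64 + 2/179) = 7*(-11454/179) = -80178/179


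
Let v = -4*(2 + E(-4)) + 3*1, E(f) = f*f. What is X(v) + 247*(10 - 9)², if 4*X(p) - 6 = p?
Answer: 925/4 ≈ 231.25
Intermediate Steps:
E(f) = f²
v = -69 (v = -4*(2 + (-4)²) + 3*1 = -4*(2 + 16) + 3 = -4*18 + 3 = -72 + 3 = -69)
X(p) = 3/2 + p/4
X(v) + 247*(10 - 9)² = (3/2 + (¼)*(-69)) + 247*(10 - 9)² = (3/2 - 69/4) + 247*1² = -63/4 + 247*1 = -63/4 + 247 = 925/4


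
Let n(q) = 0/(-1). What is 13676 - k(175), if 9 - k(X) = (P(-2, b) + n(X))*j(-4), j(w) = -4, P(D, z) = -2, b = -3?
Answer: 13675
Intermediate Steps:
n(q) = 0 (n(q) = 0*(-1) = 0)
k(X) = 1 (k(X) = 9 - (-2 + 0)*(-4) = 9 - (-2)*(-4) = 9 - 1*8 = 9 - 8 = 1)
13676 - k(175) = 13676 - 1*1 = 13676 - 1 = 13675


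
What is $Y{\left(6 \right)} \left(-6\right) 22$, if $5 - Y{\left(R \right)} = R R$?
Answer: $4092$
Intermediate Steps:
$Y{\left(R \right)} = 5 - R^{2}$ ($Y{\left(R \right)} = 5 - R R = 5 - R^{2}$)
$Y{\left(6 \right)} \left(-6\right) 22 = \left(5 - 6^{2}\right) \left(-6\right) 22 = \left(5 - 36\right) \left(-6\right) 22 = \left(-31\right) \left(-6\right) 22 = 186 \cdot 22 = 4092$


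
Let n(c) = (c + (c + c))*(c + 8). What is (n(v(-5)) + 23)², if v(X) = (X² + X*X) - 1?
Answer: 70593604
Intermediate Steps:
v(X) = -1 + 2*X² (v(X) = (X² + X²) - 1 = 2*X² - 1 = -1 + 2*X²)
n(c) = 3*c*(8 + c) (n(c) = (c + 2*c)*(8 + c) = (3*c)*(8 + c) = 3*c*(8 + c))
(n(v(-5)) + 23)² = (3*(-1 + 2*(-5)²)*(8 + (-1 + 2*(-5)²)) + 23)² = (3*(-1 + 2*25)*(8 + (-1 + 2*25)) + 23)² = (3*(-1 + 50)*(8 + (-1 + 50)) + 23)² = (3*49*(8 + 49) + 23)² = (3*49*57 + 23)² = (8379 + 23)² = 8402² = 70593604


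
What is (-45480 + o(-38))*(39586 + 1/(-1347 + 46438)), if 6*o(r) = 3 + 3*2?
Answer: -162355727946939/90182 ≈ -1.8003e+9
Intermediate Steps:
o(r) = 3/2 (o(r) = (3 + 3*2)/6 = (3 + 6)/6 = (⅙)*9 = 3/2)
(-45480 + o(-38))*(39586 + 1/(-1347 + 46438)) = (-45480 + 3/2)*(39586 + 1/(-1347 + 46438)) = -90957*(39586 + 1/45091)/2 = -90957/2*1784972327/45091 = -162355727946939/90182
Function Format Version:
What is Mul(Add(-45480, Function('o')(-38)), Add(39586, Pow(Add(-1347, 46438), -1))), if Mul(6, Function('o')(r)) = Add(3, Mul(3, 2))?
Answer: Rational(-162355727946939, 90182) ≈ -1.8003e+9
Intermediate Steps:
Function('o')(r) = Rational(3, 2) (Function('o')(r) = Mul(Rational(1, 6), Add(3, Mul(3, 2))) = Mul(Rational(1, 6), Add(3, 6)) = Mul(Rational(1, 6), 9) = Rational(3, 2))
Mul(Add(-45480, Function('o')(-38)), Add(39586, Pow(Add(-1347, 46438), -1))) = Mul(Add(-45480, Rational(3, 2)), Add(39586, Pow(Add(-1347, 46438), -1))) = Mul(Rational(-90957, 2), Add(39586, Pow(45091, -1))) = Mul(Rational(-90957, 2), Add(39586, Rational(1, 45091))) = Mul(Rational(-90957, 2), Rational(1784972327, 45091)) = Rational(-162355727946939, 90182)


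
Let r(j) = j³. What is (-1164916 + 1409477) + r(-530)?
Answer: -148632439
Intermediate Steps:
(-1164916 + 1409477) + r(-530) = (-1164916 + 1409477) + (-530)³ = 244561 - 148877000 = -148632439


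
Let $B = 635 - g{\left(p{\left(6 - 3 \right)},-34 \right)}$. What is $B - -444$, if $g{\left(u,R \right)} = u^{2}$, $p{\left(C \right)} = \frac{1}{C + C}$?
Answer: $\frac{38843}{36} \approx 1079.0$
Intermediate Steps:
$p{\left(C \right)} = \frac{1}{2 C}$
$B = \frac{22859}{36}$ ($B = 635 - \left(\frac{1}{2 \left(6 - 3\right)}\right)^{2} = 635 - \left(\frac{1}{2 \cdot 3}\right)^{2} = 635 - \left(\frac{1}{2} \cdot \frac{1}{3}\right)^{2} = 635 - \left(\frac{1}{6}\right)^{2} = 635 - \frac{1}{36} = \frac{22859}{36} \approx 634.97$)
$B - -444 = \frac{22859}{36} - -444 = \frac{22859}{36} + 444 = \frac{38843}{36}$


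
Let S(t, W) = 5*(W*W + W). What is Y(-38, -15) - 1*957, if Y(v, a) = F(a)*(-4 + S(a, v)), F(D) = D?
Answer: -106347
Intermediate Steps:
S(t, W) = 5*W + 5*W² (S(t, W) = 5*(W² + W) = 5*(W + W²) = 5*W + 5*W²)
Y(v, a) = a*(-4 + 5*v*(1 + v))
Y(-38, -15) - 1*957 = -15*(-4 + 5*(-38)*(1 - 38)) - 1*957 = -15*(-4 + 5*(-38)*(-37)) - 957 = -15*(-4 + 7030) - 957 = -15*7026 - 957 = -105390 - 957 = -106347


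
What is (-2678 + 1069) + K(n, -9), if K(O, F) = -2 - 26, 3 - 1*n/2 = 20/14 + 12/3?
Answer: -1637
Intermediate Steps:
n = -34/7 (n = 6 - 2*(20/14 + 12/3) = 6 - 2*(20*(1/14) + 12*(⅓)) = 6 - 2*(10/7 + 4) = 6 - 2*38/7 = 6 - 76/7 = -34/7 ≈ -4.8571)
K(O, F) = -28
(-2678 + 1069) + K(n, -9) = (-2678 + 1069) - 28 = -1609 - 28 = -1637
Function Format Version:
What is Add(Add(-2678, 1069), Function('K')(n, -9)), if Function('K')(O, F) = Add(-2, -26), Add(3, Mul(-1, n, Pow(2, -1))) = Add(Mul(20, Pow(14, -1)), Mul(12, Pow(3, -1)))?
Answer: -1637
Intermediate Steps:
n = Rational(-34, 7) (n = Add(6, Mul(-2, Add(Mul(20, Pow(14, -1)), Mul(12, Pow(3, -1))))) = Add(6, Mul(-2, Add(Mul(20, Rational(1, 14)), Mul(12, Rational(1, 3))))) = Add(6, Mul(-2, Add(Rational(10, 7), 4))) = Add(6, Mul(-2, Rational(38, 7))) = Add(6, Rational(-76, 7)) = Rational(-34, 7) ≈ -4.8571)
Function('K')(O, F) = -28
Add(Add(-2678, 1069), Function('K')(n, -9)) = Add(Add(-2678, 1069), -28) = Add(-1609, -28) = -1637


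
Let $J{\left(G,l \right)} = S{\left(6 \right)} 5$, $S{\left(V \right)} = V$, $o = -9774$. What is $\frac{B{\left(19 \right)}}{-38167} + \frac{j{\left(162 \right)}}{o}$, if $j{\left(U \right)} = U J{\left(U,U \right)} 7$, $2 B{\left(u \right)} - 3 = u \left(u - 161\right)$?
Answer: $- \frac{47602625}{13816454} \approx -3.4454$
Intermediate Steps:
$B{\left(u \right)} = \frac{3}{2} + \frac{u \left(-161 + u\right)}{2}$ ($B{\left(u \right)} = \frac{3}{2} + \frac{u \left(u - 161\right)}{2} = \frac{3}{2} + \frac{u \left(-161 + u\right)}{2}$)
$J{\left(G,l \right)} = 30$ ($J{\left(G,l \right)} = 6 \cdot 5 = 30$)
$j{\left(U \right)} = 210 U$ ($j{\left(U \right)} = U 30 \cdot 7 = 30 U 7 = 210 U$)
$\frac{B{\left(19 \right)}}{-38167} + \frac{j{\left(162 \right)}}{o} = \frac{\frac{3}{2} + \frac{19^{2}}{2} - \frac{3059}{2}}{-38167} + \frac{210 \cdot 162}{-9774} = \left(\frac{3}{2} + \frac{1}{2} \cdot 361 - \frac{3059}{2}\right) \left(- \frac{1}{38167}\right) + 34020 \left(- \frac{1}{9774}\right) = \left(\frac{3}{2} + \frac{361}{2} - \frac{3059}{2}\right) \left(- \frac{1}{38167}\right) - \frac{630}{181} = \left(- \frac{2695}{2}\right) \left(- \frac{1}{38167}\right) - \frac{630}{181} = \frac{2695}{76334} - \frac{630}{181} = - \frac{47602625}{13816454}$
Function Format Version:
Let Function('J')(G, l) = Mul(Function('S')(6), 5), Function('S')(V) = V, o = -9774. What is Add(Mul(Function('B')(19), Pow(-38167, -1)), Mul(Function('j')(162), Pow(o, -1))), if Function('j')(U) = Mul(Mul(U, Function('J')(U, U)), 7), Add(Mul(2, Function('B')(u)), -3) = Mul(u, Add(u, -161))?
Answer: Rational(-47602625, 13816454) ≈ -3.4454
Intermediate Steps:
Function('B')(u) = Add(Rational(3, 2), Mul(Rational(1, 2), u, Add(-161, u))) (Function('B')(u) = Add(Rational(3, 2), Mul(Rational(1, 2), Mul(u, Add(u, -161)))) = Add(Rational(3, 2), Mul(Rational(1, 2), Mul(u, Add(-161, u)))) = Add(Rational(3, 2), Mul(Rational(1, 2), u, Add(-161, u))))
Function('J')(G, l) = 30 (Function('J')(G, l) = Mul(6, 5) = 30)
Function('j')(U) = Mul(210, U) (Function('j')(U) = Mul(Mul(U, 30), 7) = Mul(Mul(30, U), 7) = Mul(210, U))
Add(Mul(Function('B')(19), Pow(-38167, -1)), Mul(Function('j')(162), Pow(o, -1))) = Add(Mul(Add(Rational(3, 2), Mul(Rational(1, 2), Pow(19, 2)), Mul(Rational(-161, 2), 19)), Pow(-38167, -1)), Mul(Mul(210, 162), Pow(-9774, -1))) = Add(Mul(Add(Rational(3, 2), Mul(Rational(1, 2), 361), Rational(-3059, 2)), Rational(-1, 38167)), Mul(34020, Rational(-1, 9774))) = Add(Mul(Add(Rational(3, 2), Rational(361, 2), Rational(-3059, 2)), Rational(-1, 38167)), Rational(-630, 181)) = Add(Mul(Rational(-2695, 2), Rational(-1, 38167)), Rational(-630, 181)) = Add(Rational(2695, 76334), Rational(-630, 181)) = Rational(-47602625, 13816454)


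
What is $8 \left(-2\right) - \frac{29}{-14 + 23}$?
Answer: $- \frac{173}{9} \approx -19.222$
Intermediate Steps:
$8 \left(-2\right) - \frac{29}{-14 + 23} = -16 - \frac{29}{9} = - \frac{173}{9}$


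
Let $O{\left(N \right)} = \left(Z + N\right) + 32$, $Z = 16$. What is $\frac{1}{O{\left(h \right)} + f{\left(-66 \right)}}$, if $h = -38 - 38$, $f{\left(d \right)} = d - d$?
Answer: $- \frac{1}{28} \approx -0.035714$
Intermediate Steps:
$f{\left(d \right)} = 0$
$h = -76$ ($h = -38 - 38 = -76$)
$O{\left(N \right)} = 48 + N$ ($O{\left(N \right)} = \left(16 + N\right) + 32 = 48 + N$)
$\frac{1}{O{\left(h \right)} + f{\left(-66 \right)}} = \frac{1}{\left(48 - 76\right) + 0} = \frac{1}{-28 + 0} = \frac{1}{-28} = - \frac{1}{28}$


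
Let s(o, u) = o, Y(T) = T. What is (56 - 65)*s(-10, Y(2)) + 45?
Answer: 135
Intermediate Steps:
(56 - 65)*s(-10, Y(2)) + 45 = (56 - 65)*(-10) + 45 = -9*(-10) + 45 = 90 + 45 = 135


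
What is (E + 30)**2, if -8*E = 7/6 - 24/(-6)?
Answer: 1985281/2304 ≈ 861.67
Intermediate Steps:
E = -31/48 (E = -(7/6 - 24/(-6))/8 = -(7*(1/6) - 24*(-1/6))/8 = -(7/6 + 4)/8 = -1/8*31/6 = -31/48 ≈ -0.64583)
(E + 30)**2 = (-31/48 + 30)**2 = (1409/48)**2 = 1985281/2304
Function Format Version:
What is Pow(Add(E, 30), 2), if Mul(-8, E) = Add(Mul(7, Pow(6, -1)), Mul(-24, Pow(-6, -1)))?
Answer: Rational(1985281, 2304) ≈ 861.67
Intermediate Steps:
E = Rational(-31, 48) (E = Mul(Rational(-1, 8), Add(Mul(7, Pow(6, -1)), Mul(-24, Pow(-6, -1)))) = Mul(Rational(-1, 8), Add(Mul(7, Rational(1, 6)), Mul(-24, Rational(-1, 6)))) = Mul(Rational(-1, 8), Add(Rational(7, 6), 4)) = Mul(Rational(-1, 8), Rational(31, 6)) = Rational(-31, 48) ≈ -0.64583)
Pow(Add(E, 30), 2) = Pow(Add(Rational(-31, 48), 30), 2) = Pow(Rational(1409, 48), 2) = Rational(1985281, 2304)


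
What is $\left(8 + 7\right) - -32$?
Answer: $47$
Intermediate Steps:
$\left(8 + 7\right) - -32 = 15 + 32 = 47$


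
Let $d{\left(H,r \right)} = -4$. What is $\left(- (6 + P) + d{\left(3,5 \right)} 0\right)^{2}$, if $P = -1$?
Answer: $25$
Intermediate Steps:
$\left(- (6 + P) + d{\left(3,5 \right)} 0\right)^{2} = \left(- (6 - 1) - 0\right)^{2} = \left(\left(-1\right) 5 + 0\right)^{2} = \left(-5 + 0\right)^{2} = \left(-5\right)^{2} = 25$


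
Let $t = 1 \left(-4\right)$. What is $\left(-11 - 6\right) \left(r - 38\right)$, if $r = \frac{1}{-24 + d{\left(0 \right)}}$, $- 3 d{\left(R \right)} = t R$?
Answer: $\frac{15521}{24} \approx 646.71$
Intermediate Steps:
$t = -4$
$d{\left(R \right)} = \frac{4 R}{3}$ ($d{\left(R \right)} = - \frac{\left(-4\right) R}{3} = \frac{4 R}{3}$)
$r = - \frac{1}{24}$ ($r = \frac{1}{-24 + \frac{4}{3} \cdot 0} = \frac{1}{-24 + 0} = \frac{1}{-24} = - \frac{1}{24} \approx -0.041667$)
$\left(-11 - 6\right) \left(r - 38\right) = \left(-11 - 6\right) \left(- \frac{1}{24} - 38\right) = \left(-11 - 6\right) \left(- \frac{913}{24}\right) = \left(-17\right) \left(- \frac{913}{24}\right) = \frac{15521}{24}$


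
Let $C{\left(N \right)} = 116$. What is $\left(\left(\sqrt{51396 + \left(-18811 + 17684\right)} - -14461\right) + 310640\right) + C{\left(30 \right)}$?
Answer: $325217 + \sqrt{50269} \approx 3.2544 \cdot 10^{5}$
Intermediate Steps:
$\left(\left(\sqrt{51396 + \left(-18811 + 17684\right)} - -14461\right) + 310640\right) + C{\left(30 \right)} = \left(\left(\sqrt{51396 + \left(-18811 + 17684\right)} - -14461\right) + 310640\right) + 116 = \left(\left(\sqrt{51396 - 1127} + 14461\right) + 310640\right) + 116 = \left(\left(\sqrt{50269} + 14461\right) + 310640\right) + 116 = \left(\left(14461 + \sqrt{50269}\right) + 310640\right) + 116 = \left(325101 + \sqrt{50269}\right) + 116 = 325217 + \sqrt{50269}$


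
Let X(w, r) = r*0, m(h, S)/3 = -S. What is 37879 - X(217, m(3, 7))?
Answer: 37879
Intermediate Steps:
m(h, S) = -3*S (m(h, S) = 3*(-S) = -3*S)
X(w, r) = 0
37879 - X(217, m(3, 7)) = 37879 - 1*0 = 37879 + 0 = 37879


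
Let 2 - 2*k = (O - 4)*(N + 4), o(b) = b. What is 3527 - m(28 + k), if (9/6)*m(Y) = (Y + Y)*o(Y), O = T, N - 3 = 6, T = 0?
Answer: -1519/3 ≈ -506.33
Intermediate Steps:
N = 9 (N = 3 + 6 = 9)
O = 0
k = 27 (k = 1 - (0 - 4)*(9 + 4)/2 = 1 - (-2)*13 = 1 - 1/2*(-52) = 1 + 26 = 27)
m(Y) = 4*Y**2/3 (m(Y) = 2*((Y + Y)*Y)/3 = 2*((2*Y)*Y)/3 = 2*(2*Y**2)/3 = 4*Y**2/3)
3527 - m(28 + k) = 3527 - 4*(28 + 27)**2/3 = 3527 - 4*55**2/3 = 3527 - 4*3025/3 = 3527 - 1*12100/3 = 3527 - 12100/3 = -1519/3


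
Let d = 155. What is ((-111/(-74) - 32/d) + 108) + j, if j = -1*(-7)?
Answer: 36051/310 ≈ 116.29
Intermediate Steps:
j = 7
((-111/(-74) - 32/d) + 108) + j = ((-111/(-74) - 32/155) + 108) + 7 = ((-111*(-1/74) - 32*1/155) + 108) + 7 = ((3/2 - 32/155) + 108) + 7 = (401/310 + 108) + 7 = 33881/310 + 7 = 36051/310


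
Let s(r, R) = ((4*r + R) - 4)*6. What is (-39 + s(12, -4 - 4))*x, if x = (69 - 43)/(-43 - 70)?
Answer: -4602/113 ≈ -40.726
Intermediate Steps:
s(r, R) = -24 + 6*R + 24*r (s(r, R) = ((R + 4*r) - 4)*6 = (-4 + R + 4*r)*6 = -24 + 6*R + 24*r)
x = -26/113 (x = 26/(-113) = 26*(-1/113) = -26/113 ≈ -0.23009)
(-39 + s(12, -4 - 4))*x = (-39 + (-24 + 6*(-4 - 4) + 24*12))*(-26/113) = (-39 + (-24 + 6*(-8) + 288))*(-26/113) = (-39 + (-24 - 48 + 288))*(-26/113) = (-39 + 216)*(-26/113) = 177*(-26/113) = -4602/113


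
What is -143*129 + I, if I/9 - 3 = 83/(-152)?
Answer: -2800587/152 ≈ -18425.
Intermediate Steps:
I = 3357/152 (I = 27 + 9*(83/(-152)) = 27 + 9*(83*(-1/152)) = 27 + 9*(-83/152) = 27 - 747/152 = 3357/152 ≈ 22.086)
-143*129 + I = -143*129 + 3357/152 = -18447 + 3357/152 = -2800587/152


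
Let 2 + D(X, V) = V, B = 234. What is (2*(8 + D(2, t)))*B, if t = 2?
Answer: 3744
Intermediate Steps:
D(X, V) = -2 + V
(2*(8 + D(2, t)))*B = (2*(8 + (-2 + 2)))*234 = (2*(8 + 0))*234 = (2*8)*234 = 16*234 = 3744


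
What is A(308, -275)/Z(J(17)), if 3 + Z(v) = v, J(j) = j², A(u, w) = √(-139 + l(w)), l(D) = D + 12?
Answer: I*√402/286 ≈ 0.070105*I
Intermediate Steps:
l(D) = 12 + D
A(u, w) = √(-127 + w) (A(u, w) = √(-139 + (12 + w)) = √(-127 + w))
Z(v) = -3 + v
A(308, -275)/Z(J(17)) = √(-127 - 275)/(-3 + 17²) = √(-402)/(-3 + 289) = (I*√402)/286 = (I*√402)*(1/286) = I*√402/286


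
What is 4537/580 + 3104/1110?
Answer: 683639/64380 ≈ 10.619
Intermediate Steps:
4537/580 + 3104/1110 = 4537*(1/580) + 3104*(1/1110) = 4537/580 + 1552/555 = 683639/64380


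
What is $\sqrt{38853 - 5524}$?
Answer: $\sqrt{33329} \approx 182.56$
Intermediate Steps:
$\sqrt{38853 - 5524} = \sqrt{33329}$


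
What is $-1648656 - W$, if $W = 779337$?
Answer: $-2427993$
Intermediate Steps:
$-1648656 - W = -1648656 - 779337 = -2427993$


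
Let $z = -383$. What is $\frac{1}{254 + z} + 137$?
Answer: $\frac{17672}{129} \approx 136.99$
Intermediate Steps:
$\frac{1}{254 + z} + 137 = \frac{1}{254 - 383} + 137 = \frac{1}{-129} + 137 = - \frac{1}{129} + 137 = \frac{17672}{129}$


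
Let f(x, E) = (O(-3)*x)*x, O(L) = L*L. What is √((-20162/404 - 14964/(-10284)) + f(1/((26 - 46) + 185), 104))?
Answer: I*√4392262942824554/9521270 ≈ 6.9606*I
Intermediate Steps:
O(L) = L²
f(x, E) = 9*x² (f(x, E) = ((-3)²*x)*x = (9*x)*x = 9*x²)
√((-20162/404 - 14964/(-10284)) + f(1/((26 - 46) + 185), 104)) = √((-20162/404 - 14964/(-10284)) + 9*(1/((26 - 46) + 185))²) = √((-20162*1/404 - 14964*(-1/10284)) + 9*(1/(-20 + 185))²) = √((-10081/202 + 1247/857) + 9*(1/165)²) = √(-8387523/173114 + 9*(1/165)²) = √(-8387523/173114 + 9*(1/27225)) = √(-8387523/173114 + 1/3025) = √(-25372083961/523669850) = I*√4392262942824554/9521270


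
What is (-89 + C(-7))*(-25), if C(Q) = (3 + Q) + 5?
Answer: 2200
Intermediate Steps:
C(Q) = 8 + Q
(-89 + C(-7))*(-25) = (-89 + (8 - 7))*(-25) = (-89 + 1)*(-25) = -88*(-25) = 2200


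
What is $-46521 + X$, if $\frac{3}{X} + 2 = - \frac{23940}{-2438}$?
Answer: $- \frac{443434515}{9532} \approx -46521.0$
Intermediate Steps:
$X = \frac{3657}{9532}$ ($X = \frac{3}{-2 - \frac{23940}{-2438}} = \frac{3}{-2 - - \frac{11970}{1219}} = \frac{3}{-2 + \frac{11970}{1219}} = \frac{3}{\frac{9532}{1219}} = 3 \cdot \frac{1219}{9532} = \frac{3657}{9532} \approx 0.38366$)
$-46521 + X = -46521 + \frac{3657}{9532} = - \frac{443434515}{9532}$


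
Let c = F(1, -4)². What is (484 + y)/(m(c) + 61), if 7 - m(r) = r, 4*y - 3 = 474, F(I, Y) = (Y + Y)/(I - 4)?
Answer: 21717/2192 ≈ 9.9074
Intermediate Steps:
F(I, Y) = 2*Y/(-4 + I) (F(I, Y) = (2*Y)/(-4 + I) = 2*Y/(-4 + I))
y = 477/4 (y = ¾ + (¼)*474 = ¾ + 237/2 = 477/4 ≈ 119.25)
c = 64/9 (c = (2*(-4)/(-4 + 1))² = (2*(-4)/(-3))² = (2*(-4)*(-⅓))² = (8/3)² = 64/9 ≈ 7.1111)
m(r) = 7 - r
(484 + y)/(m(c) + 61) = (484 + 477/4)/((7 - 1*64/9) + 61) = 2413/(4*((7 - 64/9) + 61)) = 2413/(4*(-⅑ + 61)) = 2413/(4*(548/9)) = (2413/4)*(9/548) = 21717/2192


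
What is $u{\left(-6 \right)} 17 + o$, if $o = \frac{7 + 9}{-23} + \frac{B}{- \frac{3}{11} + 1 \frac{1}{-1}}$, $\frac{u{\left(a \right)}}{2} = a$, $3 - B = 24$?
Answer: $- \frac{8657}{46} \approx -188.2$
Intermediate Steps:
$B = -21$ ($B = 3 - 24 = -21$)
$u{\left(a \right)} = 2 a$
$o = \frac{727}{46}$ ($o = \frac{7 + 9}{-23} - \frac{21}{- \frac{3}{11} + 1 \frac{1}{-1}} = 16 \left(- \frac{1}{23}\right) - \frac{21}{\left(-3\right) \frac{1}{11} + 1 \left(-1\right)} = - \frac{16}{23} - \frac{21}{- \frac{3}{11} - 1} = - \frac{16}{23} - \frac{21}{- \frac{14}{11}} = - \frac{16}{23} - - \frac{33}{2} = - \frac{16}{23} + \frac{33}{2} = \frac{727}{46} \approx 15.804$)
$u{\left(-6 \right)} 17 + o = 2 \left(-6\right) 17 + \frac{727}{46} = \left(-12\right) 17 + \frac{727}{46} = -204 + \frac{727}{46} = - \frac{8657}{46}$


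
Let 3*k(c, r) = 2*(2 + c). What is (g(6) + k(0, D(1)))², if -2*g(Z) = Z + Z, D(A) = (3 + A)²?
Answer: 196/9 ≈ 21.778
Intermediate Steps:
k(c, r) = 4/3 + 2*c/3 (k(c, r) = (2*(2 + c))/3 = (4 + 2*c)/3 = 4/3 + 2*c/3)
g(Z) = -Z (g(Z) = -(Z + Z)/2 = -Z)
(g(6) + k(0, D(1)))² = (-1*6 + (4/3 + (⅔)*0))² = (-6 + (4/3 + 0))² = (-6 + 4/3)² = (-14/3)² = 196/9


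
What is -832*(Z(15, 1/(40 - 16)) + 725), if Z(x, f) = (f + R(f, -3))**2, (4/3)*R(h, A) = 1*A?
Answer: -5465317/9 ≈ -6.0726e+5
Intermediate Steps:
R(h, A) = 3*A/4 (R(h, A) = 3*(1*A)/4 = 3*A/4)
Z(x, f) = (-9/4 + f)**2 (Z(x, f) = (f + (3/4)*(-3))**2 = (f - 9/4)**2 = (-9/4 + f)**2)
-832*(Z(15, 1/(40 - 16)) + 725) = -832*((-9 + 4/(40 - 16))**2/16 + 725) = -832*((-9 + 4/24)**2/16 + 725) = -832*((-9 + 4*(1/24))**2/16 + 725) = -832*((-9 + 1/6)**2/16 + 725) = -832*((-53/6)**2/16 + 725) = -832*((1/16)*(2809/36) + 725) = -832*(2809/576 + 725) = -832*420409/576 = -5465317/9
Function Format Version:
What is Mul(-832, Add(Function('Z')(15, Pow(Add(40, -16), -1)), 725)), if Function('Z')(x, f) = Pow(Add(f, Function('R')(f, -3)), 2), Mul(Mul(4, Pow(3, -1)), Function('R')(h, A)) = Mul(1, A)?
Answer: Rational(-5465317, 9) ≈ -6.0726e+5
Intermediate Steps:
Function('R')(h, A) = Mul(Rational(3, 4), A) (Function('R')(h, A) = Mul(Rational(3, 4), Mul(1, A)) = Mul(Rational(3, 4), A))
Function('Z')(x, f) = Pow(Add(Rational(-9, 4), f), 2) (Function('Z')(x, f) = Pow(Add(f, Mul(Rational(3, 4), -3)), 2) = Pow(Add(f, Rational(-9, 4)), 2) = Pow(Add(Rational(-9, 4), f), 2))
Mul(-832, Add(Function('Z')(15, Pow(Add(40, -16), -1)), 725)) = Mul(-832, Add(Mul(Rational(1, 16), Pow(Add(-9, Mul(4, Pow(Add(40, -16), -1))), 2)), 725)) = Mul(-832, Add(Mul(Rational(1, 16), Pow(Add(-9, Mul(4, Pow(24, -1))), 2)), 725)) = Mul(-832, Add(Mul(Rational(1, 16), Pow(Add(-9, Mul(4, Rational(1, 24))), 2)), 725)) = Mul(-832, Add(Mul(Rational(1, 16), Pow(Add(-9, Rational(1, 6)), 2)), 725)) = Mul(-832, Add(Mul(Rational(1, 16), Pow(Rational(-53, 6), 2)), 725)) = Mul(-832, Add(Mul(Rational(1, 16), Rational(2809, 36)), 725)) = Mul(-832, Add(Rational(2809, 576), 725)) = Mul(-832, Rational(420409, 576)) = Rational(-5465317, 9)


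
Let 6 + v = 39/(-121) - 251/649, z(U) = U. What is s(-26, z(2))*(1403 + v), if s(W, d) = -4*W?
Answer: 1036684584/7139 ≈ 1.4521e+5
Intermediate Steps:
v = -47896/7139 (v = -6 + (39/(-121) - 251/649) = -6 + (39*(-1/121) - 251*1/649) = -6 + (-39/121 - 251/649) = -6 - 5062/7139 = -47896/7139 ≈ -6.7091)
s(-26, z(2))*(1403 + v) = (-4*(-26))*(1403 - 47896/7139) = 104*(9968121/7139) = 1036684584/7139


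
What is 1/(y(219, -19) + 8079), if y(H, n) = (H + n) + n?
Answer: 1/8260 ≈ 0.00012107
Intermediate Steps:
y(H, n) = H + 2*n
1/(y(219, -19) + 8079) = 1/((219 + 2*(-19)) + 8079) = 1/((219 - 38) + 8079) = 1/(181 + 8079) = 1/8260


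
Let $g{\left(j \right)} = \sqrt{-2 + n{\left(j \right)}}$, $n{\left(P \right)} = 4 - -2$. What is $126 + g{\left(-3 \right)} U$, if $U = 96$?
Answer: $318$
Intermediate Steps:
$n{\left(P \right)} = 6$ ($n{\left(P \right)} = 4 + 2 = 6$)
$g{\left(j \right)} = 2$ ($g{\left(j \right)} = \sqrt{-2 + 6} = \sqrt{4} = 2$)
$126 + g{\left(-3 \right)} U = 126 + 2 \cdot 96 = 126 + 192 = 318$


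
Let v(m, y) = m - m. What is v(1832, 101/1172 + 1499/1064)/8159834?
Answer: 0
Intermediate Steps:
v(m, y) = 0
v(1832, 101/1172 + 1499/1064)/8159834 = 0/8159834 = 0*(1/8159834) = 0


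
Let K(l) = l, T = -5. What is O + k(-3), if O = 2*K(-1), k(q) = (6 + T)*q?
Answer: -5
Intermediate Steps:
k(q) = q (k(q) = (6 - 5)*q = 1*q = q)
O = -2 (O = 2*(-1) = -2)
O + k(-3) = -2 - 3 = -5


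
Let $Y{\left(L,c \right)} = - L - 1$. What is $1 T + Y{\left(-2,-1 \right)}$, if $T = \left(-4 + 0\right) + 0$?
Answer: $-3$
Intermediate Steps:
$T = -4$ ($T = -4 + 0 = -4$)
$Y{\left(L,c \right)} = -1 - L$
$1 T + Y{\left(-2,-1 \right)} = 1 \left(-4\right) - -1 = -4 + \left(-1 + 2\right) = -4 + 1 = -3$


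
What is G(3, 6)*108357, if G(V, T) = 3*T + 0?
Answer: 1950426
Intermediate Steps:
G(V, T) = 3*T
G(3, 6)*108357 = (3*6)*108357 = 18*108357 = 1950426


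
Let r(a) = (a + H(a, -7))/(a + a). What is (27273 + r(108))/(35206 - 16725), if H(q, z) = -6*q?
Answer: 54541/36962 ≈ 1.4756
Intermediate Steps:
r(a) = -5/2 (r(a) = (a - 6*a)/(a + a) = (-5*a)/((2*a)) = (-5*a)*(1/(2*a)) = -5/2)
(27273 + r(108))/(35206 - 16725) = (27273 - 5/2)/(35206 - 16725) = (54541/2)/18481 = (54541/2)*(1/18481) = 54541/36962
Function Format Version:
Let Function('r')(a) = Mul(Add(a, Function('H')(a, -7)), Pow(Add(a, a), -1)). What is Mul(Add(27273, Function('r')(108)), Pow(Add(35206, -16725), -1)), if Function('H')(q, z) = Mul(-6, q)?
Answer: Rational(54541, 36962) ≈ 1.4756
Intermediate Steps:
Function('r')(a) = Rational(-5, 2) (Function('r')(a) = Mul(Add(a, Mul(-6, a)), Pow(Add(a, a), -1)) = Mul(Mul(-5, a), Pow(Mul(2, a), -1)) = Mul(Mul(-5, a), Mul(Rational(1, 2), Pow(a, -1))) = Rational(-5, 2))
Mul(Add(27273, Function('r')(108)), Pow(Add(35206, -16725), -1)) = Mul(Add(27273, Rational(-5, 2)), Pow(Add(35206, -16725), -1)) = Mul(Rational(54541, 2), Pow(18481, -1)) = Mul(Rational(54541, 2), Rational(1, 18481)) = Rational(54541, 36962)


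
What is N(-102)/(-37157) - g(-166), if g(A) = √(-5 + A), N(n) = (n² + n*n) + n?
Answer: -20706/37157 - 3*I*√19 ≈ -0.55726 - 13.077*I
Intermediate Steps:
N(n) = n + 2*n² (N(n) = (n² + n²) + n = 2*n² + n = n + 2*n²)
N(-102)/(-37157) - g(-166) = -102*(1 + 2*(-102))/(-37157) - √(-5 - 166) = -102*(1 - 204)*(-1/37157) - √(-171) = -102*(-203)*(-1/37157) - 3*I*√19 = 20706*(-1/37157) - 3*I*√19 = -20706/37157 - 3*I*√19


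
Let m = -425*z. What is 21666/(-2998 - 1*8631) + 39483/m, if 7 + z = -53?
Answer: -31111731/98846500 ≈ -0.31475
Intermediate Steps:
z = -60 (z = -7 - 53 = -60)
m = 25500 (m = -425*(-60) = 25500)
21666/(-2998 - 1*8631) + 39483/m = 21666/(-2998 - 1*8631) + 39483/25500 = 21666/(-2998 - 8631) + 39483*(1/25500) = 21666/(-11629) + 13161/8500 = 21666*(-1/11629) + 13161/8500 = -21666/11629 + 13161/8500 = -31111731/98846500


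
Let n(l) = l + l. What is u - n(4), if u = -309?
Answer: -317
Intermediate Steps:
n(l) = 2*l
u - n(4) = -309 - 2*4 = -309 - 1*8 = -309 - 8 = -317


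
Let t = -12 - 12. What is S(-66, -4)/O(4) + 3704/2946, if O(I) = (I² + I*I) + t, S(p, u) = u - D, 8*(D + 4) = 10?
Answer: 51899/47136 ≈ 1.1010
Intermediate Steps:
D = -11/4 (D = -4 + (⅛)*10 = -4 + 5/4 = -11/4 ≈ -2.7500)
t = -24
S(p, u) = 11/4 + u (S(p, u) = u - 1*(-11/4) = u + 11/4 = 11/4 + u)
O(I) = -24 + 2*I² (O(I) = (I² + I*I) - 24 = (I² + I²) - 24 = 2*I² - 24 = -24 + 2*I²)
S(-66, -4)/O(4) + 3704/2946 = (11/4 - 4)/(-24 + 2*4²) + 3704/2946 = -5/(4*(-24 + 2*16)) + 3704*(1/2946) = -5/(4*(-24 + 32)) + 1852/1473 = -5/4/8 + 1852/1473 = -5/4*⅛ + 1852/1473 = -5/32 + 1852/1473 = 51899/47136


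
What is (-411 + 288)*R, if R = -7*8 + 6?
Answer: 6150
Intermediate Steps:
R = -50 (R = -56 + 6 = -50)
(-411 + 288)*R = (-411 + 288)*(-50) = -123*(-50) = 6150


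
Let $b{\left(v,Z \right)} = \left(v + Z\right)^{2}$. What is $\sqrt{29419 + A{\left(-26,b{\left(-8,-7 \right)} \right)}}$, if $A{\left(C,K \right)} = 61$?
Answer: $2 \sqrt{7370} \approx 171.7$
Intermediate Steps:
$b{\left(v,Z \right)} = \left(Z + v\right)^{2}$
$\sqrt{29419 + A{\left(-26,b{\left(-8,-7 \right)} \right)}} = \sqrt{29419 + 61} = \sqrt{29480} = 2 \sqrt{7370}$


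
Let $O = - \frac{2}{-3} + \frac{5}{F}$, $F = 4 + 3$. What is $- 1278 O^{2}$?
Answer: $- \frac{119422}{49} \approx -2437.2$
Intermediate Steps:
$F = 7$
$O = \frac{29}{21}$ ($O = - \frac{2}{-3} + \frac{5}{7} = \left(-2\right) \left(- \frac{1}{3}\right) + 5 \cdot \frac{1}{7} = \frac{2}{3} + \frac{5}{7} = \frac{29}{21} \approx 1.381$)
$- 1278 O^{2} = - 1278 \left(\frac{29}{21}\right)^{2} = \left(-1278\right) \frac{841}{441} = - \frac{119422}{49}$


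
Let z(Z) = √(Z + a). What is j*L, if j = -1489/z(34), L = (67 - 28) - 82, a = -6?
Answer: 64027*√7/14 ≈ 12100.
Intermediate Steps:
z(Z) = √(-6 + Z) (z(Z) = √(Z - 6) = √(-6 + Z))
L = -43 (L = 39 - 82 = -43)
j = -1489*√7/14 (j = -1489/√(-6 + 34) = -1489*√7/14 ≈ -281.39)
j*L = -1489*√7/14*(-43) = 64027*√7/14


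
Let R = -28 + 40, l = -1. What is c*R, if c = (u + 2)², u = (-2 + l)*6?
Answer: 3072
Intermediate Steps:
R = 12
u = -18 (u = (-2 - 1)*6 = -3*6 = -18)
c = 256 (c = (-18 + 2)² = (-16)² = 256)
c*R = 256*12 = 3072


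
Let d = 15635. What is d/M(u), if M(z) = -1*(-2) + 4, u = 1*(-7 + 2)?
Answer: 15635/6 ≈ 2605.8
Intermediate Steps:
u = -5 (u = 1*(-5) = -5)
M(z) = 6 (M(z) = 2 + 4 = 6)
d/M(u) = 15635/6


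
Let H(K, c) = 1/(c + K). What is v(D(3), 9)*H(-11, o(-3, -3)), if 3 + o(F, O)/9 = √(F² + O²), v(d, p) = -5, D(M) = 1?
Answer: -95/7 - 135*√2/14 ≈ -27.208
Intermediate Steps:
o(F, O) = -27 + 9*√(F² + O²)
H(K, c) = 1/(K + c)
v(D(3), 9)*H(-11, o(-3, -3)) = -5/(-11 + (-27 + 9*√((-3)² + (-3)²))) = -5/(-11 + (-27 + 9*√(9 + 9))) = -5/(-11 + (-27 + 9*√18)) = -5/(-11 + (-27 + 9*(3*√2))) = -5/(-11 + (-27 + 27*√2)) = -5/(-38 + 27*√2)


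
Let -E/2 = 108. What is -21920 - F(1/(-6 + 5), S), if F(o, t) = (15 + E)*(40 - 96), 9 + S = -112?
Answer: -33176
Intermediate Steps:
S = -121 (S = -9 - 112 = -121)
E = -216 (E = -2*108 = -216)
F(o, t) = 11256 (F(o, t) = (15 - 216)*(40 - 96) = -201*(-56) = 11256)
-21920 - F(1/(-6 + 5), S) = -21920 - 1*11256 = -21920 - 11256 = -33176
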